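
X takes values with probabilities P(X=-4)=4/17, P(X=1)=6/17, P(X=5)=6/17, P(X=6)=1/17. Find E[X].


E[X] = sum(x * P(x))
= -4*4/17 + 1*6/17 + 5*6/17 + 6*1/17
= 26/17

26/17


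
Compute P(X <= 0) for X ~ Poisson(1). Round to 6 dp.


P(X<=0) = e^(-1)*1^0/0!
≈ 0.3678794412
≈ 0.367879

0.367879


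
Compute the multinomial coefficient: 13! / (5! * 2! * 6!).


13! = 6227020800
Denominator: 5!=120 * 2!=2 * 6!=720
Coefficient = 6227020800 / 172800 = 36036

36036


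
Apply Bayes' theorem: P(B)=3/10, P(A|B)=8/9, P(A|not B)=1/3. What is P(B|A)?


P(A) = P(A|B)P(B) + P(A|B')P(B') = 8/9*3/10 + 1/3*7/10 = 1/2
P(B|A) = P(A|B)P(B)/P(A) = (4/15)/(1/2) = 8/15

8/15


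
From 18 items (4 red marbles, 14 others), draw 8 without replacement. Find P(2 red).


P(X=2) = C(4,2)*C(14,6) / C(18,8)
= 6*3003 / 43758
= 18018/43758 = 7/17

7/17


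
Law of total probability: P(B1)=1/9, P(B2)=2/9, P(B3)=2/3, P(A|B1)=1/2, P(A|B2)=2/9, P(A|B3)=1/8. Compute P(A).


P(A) = P(A|B1)P(B1) + P(A|B2)P(B2) + P(A|B3)P(B3)
= 1/2*1/9 + 2/9*2/9 + 1/8*2/3
= 1/18 + 4/81 + 1/12 = 61/324

61/324


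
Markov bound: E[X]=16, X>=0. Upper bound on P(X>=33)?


Markov: P(X >= a) <= E[X]/a
P(X >= 33) <= 16/33

16/33


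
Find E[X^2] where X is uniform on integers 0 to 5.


E[X^2] = (1/6) * sum(x^2 for x=0..5)
= 55/6

55/6


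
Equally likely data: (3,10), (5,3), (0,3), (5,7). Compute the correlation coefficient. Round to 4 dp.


Cov(X,Y) = 1.3125, Var(X) = 4.1875, Var(Y) = 8.6875
rho = Cov/(sqrt(VarX)*sqrt(VarY)) = 0.2176

0.2176


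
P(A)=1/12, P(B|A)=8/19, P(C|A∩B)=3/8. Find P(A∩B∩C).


P(A∩B∩C) = P(A) * P(B|A) * P(C|A∩B)
= 1/12 * 8/19 * 3/8
= 2/57 * 3/8 = 1/76

1/76


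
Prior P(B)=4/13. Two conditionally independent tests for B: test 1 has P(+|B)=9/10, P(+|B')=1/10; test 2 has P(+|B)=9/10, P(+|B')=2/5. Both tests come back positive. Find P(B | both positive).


After test 1: P(+) = 9/10*4/13 + 1/10*9/13 = 9/26
P(B|+) = (18/65)/(9/26) = 4/5
After test 2 (use post1 as new prior): P(+) = 9/10*4/5 + 2/5*1/5 = 4/5
P(B|+,+) = (18/25)/(4/5) = 9/10

9/10


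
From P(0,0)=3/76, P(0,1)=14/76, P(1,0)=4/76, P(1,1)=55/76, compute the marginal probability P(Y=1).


P(Y=1) = P(0,1)+P(1,1) = 14/76 + 55/76 = 69/76

69/76


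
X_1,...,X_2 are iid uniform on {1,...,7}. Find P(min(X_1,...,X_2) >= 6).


P(min >= 6) = P(all X_i >= 6) = (P(X_1 >= 6))^2
= (2/7)^2 = 4/49

4/49


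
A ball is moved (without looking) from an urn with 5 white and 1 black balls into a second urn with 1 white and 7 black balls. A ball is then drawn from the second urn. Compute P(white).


P(transfer white) = 5/6; P(transfer black) = 1/6
If white transferred: Urn II has 2 white of 9, so P(white|white moved) = 2/9
If black transferred: Urn II has 1 white of 9, so P(white|black moved) = 1/9
By total probability: P(white) = 5/6*2/9 + 1/6*1/9 = 11/54

11/54


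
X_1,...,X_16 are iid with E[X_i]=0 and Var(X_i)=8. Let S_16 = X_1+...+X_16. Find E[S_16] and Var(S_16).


E[S_n] = n*mu = 16*0 = 0
Var(S_n) = n*sigma^2 = 16*8 = 128

E[S_16]=0, Var(S_16)=128


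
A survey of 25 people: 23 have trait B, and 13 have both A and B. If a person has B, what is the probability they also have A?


P(A|B) = P(A∩B)/P(B) = (13/25)/(23/25) = 13/23

13/23


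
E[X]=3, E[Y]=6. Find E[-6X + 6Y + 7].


E[-6X + 6Y + 7] = -6*E[X] + 6*E[Y] + 7
= (-6)*(3) + (6)*(6) + (7)
= -18 + 36 + 7 = 25

25


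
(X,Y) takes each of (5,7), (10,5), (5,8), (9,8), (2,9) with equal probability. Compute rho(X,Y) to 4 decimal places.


Cov(X,Y) = -2.8800, Var(X) = 8.5600, Var(Y) = 1.8400
rho = Cov/(sqrt(VarX)*sqrt(VarY)) = -0.7257

-0.7257


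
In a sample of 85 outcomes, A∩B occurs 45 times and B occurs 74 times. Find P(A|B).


P(A|B) = P(A∩B)/P(B) = (45/85)/(74/85) = 45/74

45/74


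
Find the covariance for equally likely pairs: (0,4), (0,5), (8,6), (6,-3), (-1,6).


E[X]=13/5, E[Y]=18/5, E[XY]=24/5
Cov(X,Y) = E[XY] - E[X]E[Y] = 24/5 - 13/5*18/5 = -114/25

-114/25


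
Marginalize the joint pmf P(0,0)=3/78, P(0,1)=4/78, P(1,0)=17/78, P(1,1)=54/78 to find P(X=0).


P(X=0) = P(0,0)+P(0,1) = 3/78 + 4/78 = 7/78

7/78


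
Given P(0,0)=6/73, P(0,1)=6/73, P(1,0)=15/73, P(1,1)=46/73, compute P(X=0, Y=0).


Read from table: P(X=0, Y=0) = 6/73

6/73


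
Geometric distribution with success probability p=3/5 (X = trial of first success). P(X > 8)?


P(X > 8) = P(first 8 trials all fail) = (1-p)^8 = (2/5)^8 = 256/390625

256/390625


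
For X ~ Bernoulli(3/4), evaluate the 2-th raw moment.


For Bernoulli: X in {0,1}
E[X^2] = 0^2*(1-3/4) + 1^2*3/4 = 3/4

3/4


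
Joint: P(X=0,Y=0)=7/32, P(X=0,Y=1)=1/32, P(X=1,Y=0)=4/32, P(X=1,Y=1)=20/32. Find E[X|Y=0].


P(Y=0) = 11/32
E[X|Y=0] = (0*7 + 1*4)/11 = 4/11

4/11


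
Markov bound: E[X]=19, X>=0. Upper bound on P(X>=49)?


Markov: P(X >= a) <= E[X]/a
P(X >= 49) <= 19/49

19/49


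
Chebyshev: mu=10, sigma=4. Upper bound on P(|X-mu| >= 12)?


k = 12/4 = 3
Chebyshev: P(|X-mu| >= k*sigma) <= 1/k^2 = 1/3^2 = 1/9

1/9


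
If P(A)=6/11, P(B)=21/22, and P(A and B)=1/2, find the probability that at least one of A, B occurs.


P(A∪B) = P(A) + P(B) - P(A∩B)
= 6/11 + 21/22 - 1/2 = 1

1


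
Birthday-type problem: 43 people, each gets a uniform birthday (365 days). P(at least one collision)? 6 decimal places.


P(all different) = prod((365-i)/365 for i=0..42) = 0.076077
P(at least one match) = 1 - 0.076077 = 0.923923

0.923923


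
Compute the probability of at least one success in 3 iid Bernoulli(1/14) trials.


P(at least one) = 1 - P(none)
P(none) = (1 - 1/14)^3 = (13/14)^3 = 2197/2744
P(at least one) = 1 - 2197/2744 = 547/2744

547/2744


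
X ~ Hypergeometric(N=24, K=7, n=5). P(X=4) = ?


P(X=4) = C(7,4)*C(17,1) / C(24,5)
= 35*17 / 42504
= 595/42504 = 85/6072

85/6072


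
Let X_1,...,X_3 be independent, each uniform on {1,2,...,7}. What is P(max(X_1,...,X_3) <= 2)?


P(max <= 2) = P(all X_i <= 2) = (P(X_1 <= 2))^3
= (2/7)^3 = 8/343

8/343


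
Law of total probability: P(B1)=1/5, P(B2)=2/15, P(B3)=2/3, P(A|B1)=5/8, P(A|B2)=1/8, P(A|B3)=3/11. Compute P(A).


P(A) = P(A|B1)P(B1) + P(A|B2)P(B2) + P(A|B3)P(B3)
= 5/8*1/5 + 1/8*2/15 + 3/11*2/3
= 1/8 + 1/60 + 2/11 = 427/1320

427/1320


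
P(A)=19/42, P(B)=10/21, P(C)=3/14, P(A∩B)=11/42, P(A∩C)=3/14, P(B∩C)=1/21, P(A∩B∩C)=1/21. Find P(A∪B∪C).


P(A∪B∪C) = P(A)+P(B)+P(C) - P(AB)-P(AC)-P(BC) + P(ABC)
= 19/42+10/21+3/14 - 11/42-3/14-1/21 + 1/21
= 2/3

2/3


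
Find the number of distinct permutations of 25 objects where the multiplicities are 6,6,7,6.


25! = 15511210043330985984000000
Denominator: 6!=720 * 6!=720 * 7!=5040 * 6!=720
Coefficient = 15511210043330985984000000 / 1881169920000 = 8245512475200

8245512475200


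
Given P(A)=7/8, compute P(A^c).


P(A') = 1 - P(A) = 1 - 7/8 = 1/8

1/8


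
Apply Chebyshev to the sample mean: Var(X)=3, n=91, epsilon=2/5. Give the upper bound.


Var(Xbar) = Var(X)/n = 3/91
Chebyshev: P(|Xbar-mu| >= 2/5) <= Var(Xbar)/(2/5)^2 = (3/91)/(4/25) = 75/364

75/364


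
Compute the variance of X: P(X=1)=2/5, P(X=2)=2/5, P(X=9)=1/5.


E[X] = 3, E[X^2] = 91/5
Var(X) = E[X^2] - (E[X])^2 = 91/5 - (3)^2 = 46/5

46/5


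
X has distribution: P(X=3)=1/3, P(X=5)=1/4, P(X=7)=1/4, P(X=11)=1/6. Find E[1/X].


E[1/X] = sum(g(x)*P(x))
= 1/3*1/3 + 1/5*1/4 + 1/7*1/4 + 1/11*1/6
= 1469/6930

1469/6930


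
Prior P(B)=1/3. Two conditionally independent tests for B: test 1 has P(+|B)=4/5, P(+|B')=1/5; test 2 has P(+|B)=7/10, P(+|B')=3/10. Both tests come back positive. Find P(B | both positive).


After test 1: P(+) = 4/5*1/3 + 1/5*2/3 = 2/5
P(B|+) = (4/15)/(2/5) = 2/3
After test 2 (use post1 as new prior): P(+) = 7/10*2/3 + 3/10*1/3 = 17/30
P(B|+,+) = (7/15)/(17/30) = 14/17

14/17


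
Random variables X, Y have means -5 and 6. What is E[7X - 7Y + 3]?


E[7X - 7Y + 3] = 7*E[X] - 7*E[Y] + 3
= (7)*(-5) + (-7)*(6) + (3)
= -35 - 42 + 3 = -74

-74


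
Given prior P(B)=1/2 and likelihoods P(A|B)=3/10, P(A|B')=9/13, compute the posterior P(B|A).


P(A) = P(A|B)P(B) + P(A|B')P(B') = 3/10*1/2 + 9/13*1/2 = 129/260
P(B|A) = P(A|B)P(B)/P(A) = (3/20)/(129/260) = 13/43

13/43


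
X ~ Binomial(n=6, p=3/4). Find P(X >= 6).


P(X>=6) = P(X=6)
= 729/4096
= 729/4096

729/4096


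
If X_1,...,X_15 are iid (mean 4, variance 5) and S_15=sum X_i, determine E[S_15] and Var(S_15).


E[S_n] = n*mu = 15*4 = 60
Var(S_n) = n*sigma^2 = 15*5 = 75

E[S_15]=60, Var(S_15)=75


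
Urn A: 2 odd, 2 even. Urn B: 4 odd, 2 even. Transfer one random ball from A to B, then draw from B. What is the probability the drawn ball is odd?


P(transfer odd) = 2/4 = 1/2; P(transfer even) = 1/2
If odd transferred: Urn II has 5 odd of 7, so P(odd|odd moved) = 5/7
If even transferred: Urn II has 4 odd of 7, so P(odd|even moved) = 4/7
By total probability: P(odd) = 1/2*5/7 + 1/2*4/7 = 9/14

9/14


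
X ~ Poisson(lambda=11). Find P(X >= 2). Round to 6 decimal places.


P(X>=2) = 1 - P(X<=1) = 1 - (e^(-11)*11^0/0! + e^(-11)*11^1/1!)
≈ 1 - (0.0000167017 + 0.0001837187)
= 1 - 0.0002004204 = 0.9997995796
≈ 0.999800

0.999800


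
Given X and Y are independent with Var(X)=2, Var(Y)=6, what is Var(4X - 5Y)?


Independence => Cov(X,Y)=0
Var(4X - 5Y) = 4^2*Var(X) + (-5)^2*Var(Y)
= 16*2 + 25*6 = 182

182


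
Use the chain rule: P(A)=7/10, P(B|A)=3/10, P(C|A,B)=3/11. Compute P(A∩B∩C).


P(A∩B∩C) = P(A) * P(B|A) * P(C|A∩B)
= 7/10 * 3/10 * 3/11
= 21/100 * 3/11 = 63/1100

63/1100


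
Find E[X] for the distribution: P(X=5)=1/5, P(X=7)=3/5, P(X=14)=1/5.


E[X] = sum(x * P(x))
= 5*1/5 + 7*3/5 + 14*1/5
= 8

8


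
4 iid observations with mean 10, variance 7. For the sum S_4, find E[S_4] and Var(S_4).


E[S_n] = n*mu = 4*10 = 40
Var(S_n) = n*sigma^2 = 4*7 = 28

E[S_4]=40, Var(S_4)=28


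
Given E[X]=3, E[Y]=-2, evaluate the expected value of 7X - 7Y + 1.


E[7X - 7Y + 1] = 7*E[X] - 7*E[Y] + 1
= (7)*(3) + (-7)*(-2) + (1)
= 21 + 14 + 1 = 36

36


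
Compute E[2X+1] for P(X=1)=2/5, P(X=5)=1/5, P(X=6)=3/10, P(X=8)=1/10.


E[2X+1] = sum(g(x)*P(x))
= 3*2/5 + 11*1/5 + 13*3/10 + 17*1/10
= 9

9


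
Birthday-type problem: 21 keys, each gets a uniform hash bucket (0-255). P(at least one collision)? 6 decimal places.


P(all different) = prod((256-i)/256 for i=0..20) = 0.430362
P(at least one match) = 1 - 0.430362 = 0.569638

0.569638


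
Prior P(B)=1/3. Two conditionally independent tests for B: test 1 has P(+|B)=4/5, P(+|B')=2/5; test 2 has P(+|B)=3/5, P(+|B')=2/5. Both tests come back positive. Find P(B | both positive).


After test 1: P(+) = 4/5*1/3 + 2/5*2/3 = 8/15
P(B|+) = (4/15)/(8/15) = 1/2
After test 2 (use post1 as new prior): P(+) = 3/5*1/2 + 2/5*1/2 = 1/2
P(B|+,+) = (3/10)/(1/2) = 3/5

3/5


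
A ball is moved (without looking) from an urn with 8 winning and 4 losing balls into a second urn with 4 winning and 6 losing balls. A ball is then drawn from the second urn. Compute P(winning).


P(transfer winning) = 8/12 = 2/3; P(transfer losing) = 1/3
If winning transferred: Urn II has 5 winning of 11, so P(winning|winning moved) = 5/11
If losing transferred: Urn II has 4 winning of 11, so P(winning|losing moved) = 4/11
By total probability: P(winning) = 2/3*5/11 + 1/3*4/11 = 14/33

14/33


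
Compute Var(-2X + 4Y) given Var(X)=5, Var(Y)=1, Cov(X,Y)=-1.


Var(-2X + 4Y) = (-2)^2*Var(X) + 4^2*Var(Y) + 2*(-2)*4*Cov(X,Y)
= 4*5 + 16*1 - 16*(-1)
= 20 + 16 + 16 = 52

52


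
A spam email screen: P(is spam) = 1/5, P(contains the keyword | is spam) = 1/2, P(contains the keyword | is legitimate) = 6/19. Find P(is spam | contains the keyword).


P(A) = P(A|B)P(B) + P(A|B')P(B') = 1/2*1/5 + 6/19*4/5 = 67/190
P(B|A) = P(A|B)P(B)/P(A) = (1/10)/(67/190) = 19/67

19/67


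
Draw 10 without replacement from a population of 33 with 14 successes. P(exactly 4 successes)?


P(X=4) = C(14,4)*C(19,6) / C(33,10)
= 1001*27132 / 92561040
= 27159132/92561040 = 15827/53940

15827/53940


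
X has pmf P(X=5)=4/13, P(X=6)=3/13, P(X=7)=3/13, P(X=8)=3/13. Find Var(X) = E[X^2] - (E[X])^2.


E[X] = 83/13, E[X^2] = 547/13
Var(X) = E[X^2] - (E[X])^2 = 547/13 - (83/13)^2 = 222/169

222/169


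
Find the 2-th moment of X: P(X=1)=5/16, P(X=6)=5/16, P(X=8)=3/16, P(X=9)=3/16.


E[X^2] = sum(x^2 * P(x))
= 1*5/16 + 36*5/16 + 64*3/16 + 81*3/16
= 155/4

155/4


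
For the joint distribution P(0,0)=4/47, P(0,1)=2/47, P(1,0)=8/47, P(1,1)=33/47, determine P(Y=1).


P(Y=1) = P(0,1)+P(1,1) = 2/47 + 33/47 = 35/47

35/47


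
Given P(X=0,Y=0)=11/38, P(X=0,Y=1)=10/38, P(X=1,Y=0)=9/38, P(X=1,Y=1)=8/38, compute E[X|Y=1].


P(Y=1) = 18/38
E[X|Y=1] = (0*10 + 1*8)/18 = 8/18 = 4/9

4/9


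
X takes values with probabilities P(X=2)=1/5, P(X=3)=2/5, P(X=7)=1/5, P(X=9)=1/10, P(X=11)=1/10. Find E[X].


E[X] = sum(x * P(x))
= 2*1/5 + 3*2/5 + 7*1/5 + 9*1/10 + 11*1/10
= 5

5


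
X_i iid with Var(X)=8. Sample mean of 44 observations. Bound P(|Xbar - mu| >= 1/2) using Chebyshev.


Var(Xbar) = Var(X)/n = 8/44
Chebyshev: P(|Xbar-mu| >= 1/2) <= Var(Xbar)/(1/2)^2 = (2/11)/(1/4) = 8/11

8/11


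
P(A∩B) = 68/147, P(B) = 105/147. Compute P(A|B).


P(A|B) = P(A∩B)/P(B) = (68/147)/(105/147) = 68/105

68/105


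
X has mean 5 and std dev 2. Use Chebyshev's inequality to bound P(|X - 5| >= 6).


k = 6/2 = 3
Chebyshev: P(|X-mu| >= k*sigma) <= 1/k^2 = 1/3^2 = 1/9

1/9


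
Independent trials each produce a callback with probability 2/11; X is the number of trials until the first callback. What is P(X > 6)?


P(X > 6) = P(first 6 trials all fail) = (1-p)^6 = (9/11)^6 = 531441/1771561

531441/1771561


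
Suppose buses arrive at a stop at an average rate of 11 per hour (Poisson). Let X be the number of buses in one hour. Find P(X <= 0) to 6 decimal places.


P(X<=0) = e^(-11)*11^0/0!
≈ 0.0000167017
≈ 0.000017

0.000017


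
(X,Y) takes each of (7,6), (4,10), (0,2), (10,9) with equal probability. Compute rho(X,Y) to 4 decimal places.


Cov(X,Y) = 7.5625, Var(X) = 13.6875, Var(Y) = 9.6875
rho = Cov/(sqrt(VarX)*sqrt(VarY)) = 0.6567

0.6567


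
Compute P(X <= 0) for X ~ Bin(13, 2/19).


P(X<=0) = P(X=0)
= 9904578032905937/42052983462257059
= 9904578032905937/42052983462257059

9904578032905937/42052983462257059


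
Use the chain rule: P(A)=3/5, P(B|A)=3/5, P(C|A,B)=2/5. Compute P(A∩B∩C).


P(A∩B∩C) = P(A) * P(B|A) * P(C|A∩B)
= 3/5 * 3/5 * 2/5
= 9/25 * 2/5 = 18/125

18/125


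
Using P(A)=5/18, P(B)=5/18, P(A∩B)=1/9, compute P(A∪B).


P(A∪B) = P(A) + P(B) - P(A∩B)
= 5/18 + 5/18 - 1/9 = 4/9

4/9


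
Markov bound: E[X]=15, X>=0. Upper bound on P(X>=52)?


Markov: P(X >= a) <= E[X]/a
P(X >= 52) <= 15/52

15/52


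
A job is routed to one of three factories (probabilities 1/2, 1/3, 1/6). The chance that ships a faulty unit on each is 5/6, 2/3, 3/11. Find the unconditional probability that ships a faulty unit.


P(A) = P(A|B1)P(B1) + P(A|B2)P(B2) + P(A|B3)P(B3)
= 5/6*1/2 + 2/3*1/3 + 3/11*1/6
= 5/12 + 2/9 + 1/22 = 271/396

271/396


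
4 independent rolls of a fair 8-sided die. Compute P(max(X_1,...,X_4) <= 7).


P(max <= 7) = P(all X_i <= 7) = (P(X_1 <= 7))^4
= (7/8)^4 = 2401/4096

2401/4096


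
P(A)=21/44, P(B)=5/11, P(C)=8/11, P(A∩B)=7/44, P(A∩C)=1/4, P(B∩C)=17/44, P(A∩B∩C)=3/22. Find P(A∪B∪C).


P(A∪B∪C) = P(A)+P(B)+P(C) - P(AB)-P(AC)-P(BC) + P(ABC)
= 21/44+5/11+8/11 - 7/44-1/4-17/44 + 3/22
= 1

1


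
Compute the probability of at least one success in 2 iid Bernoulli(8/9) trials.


P(at least one) = 1 - P(none)
P(none) = (1 - 8/9)^2 = (1/9)^2 = 1/81
P(at least one) = 1 - 1/81 = 80/81

80/81


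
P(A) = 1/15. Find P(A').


P(A') = 1 - P(A) = 1 - 1/15 = 14/15

14/15


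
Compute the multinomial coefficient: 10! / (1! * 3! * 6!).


10! = 3628800
Denominator: 1!=1 * 3!=6 * 6!=720
Coefficient = 3628800 / 4320 = 840

840


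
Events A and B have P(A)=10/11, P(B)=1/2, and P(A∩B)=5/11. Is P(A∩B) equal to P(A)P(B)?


P(A)*P(B) = 10/11*1/2 = 5/11
P(A∩B) = 5/11, which equals P(A)P(B), so independent

Yes, A and B are independent


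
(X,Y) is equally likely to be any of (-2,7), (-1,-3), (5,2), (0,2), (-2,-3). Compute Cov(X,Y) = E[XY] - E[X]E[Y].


E[X]=0, E[Y]=1, E[XY]=1
Cov(X,Y) = E[XY] - E[X]E[Y] = 1 - 0*1 = 1

1


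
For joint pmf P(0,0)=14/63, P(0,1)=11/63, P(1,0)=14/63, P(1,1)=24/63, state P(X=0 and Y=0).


Read from table: P(X=0, Y=0) = 14/63 = 2/9

2/9


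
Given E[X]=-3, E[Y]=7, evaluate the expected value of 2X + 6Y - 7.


E[2X + 6Y - 7] = 2*E[X] + 6*E[Y] - 7
= (2)*(-3) + (6)*(7) + (-7)
= -6 + 42 - 7 = 29

29


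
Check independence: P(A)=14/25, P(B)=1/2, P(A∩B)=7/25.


P(A)*P(B) = 14/25*1/2 = 7/25
P(A∩B) = 7/25, which equals P(A)P(B), so independent

Yes, A and B are independent


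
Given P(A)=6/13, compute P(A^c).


P(A') = 1 - P(A) = 1 - 6/13 = 7/13

7/13


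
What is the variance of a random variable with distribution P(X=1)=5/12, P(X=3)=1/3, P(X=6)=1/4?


E[X] = 35/12, E[X^2] = 149/12
Var(X) = E[X^2] - (E[X])^2 = 149/12 - (35/12)^2 = 563/144

563/144


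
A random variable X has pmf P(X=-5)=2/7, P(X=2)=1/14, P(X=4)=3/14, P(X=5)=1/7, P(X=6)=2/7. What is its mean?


E[X] = sum(x * P(x))
= -5*2/7 + 2*1/14 + 4*3/14 + 5*1/7 + 6*2/7
= 2

2


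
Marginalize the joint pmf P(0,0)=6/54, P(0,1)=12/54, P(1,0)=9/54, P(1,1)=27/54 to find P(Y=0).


P(Y=0) = P(0,0)+P(1,0) = 6/54 + 9/54 = 15/54 = 5/18

5/18


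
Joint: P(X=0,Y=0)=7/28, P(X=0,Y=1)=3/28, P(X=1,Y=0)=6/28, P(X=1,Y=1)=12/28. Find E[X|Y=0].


P(Y=0) = 13/28
E[X|Y=0] = (0*7 + 1*6)/13 = 6/13

6/13


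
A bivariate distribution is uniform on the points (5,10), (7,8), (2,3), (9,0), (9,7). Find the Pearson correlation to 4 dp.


Cov(X,Y) = -0.8400, Var(X) = 7.0400, Var(Y) = 13.0400
rho = Cov/(sqrt(VarX)*sqrt(VarY)) = -0.0877

-0.0877


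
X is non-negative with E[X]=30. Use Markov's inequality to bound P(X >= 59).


Markov: P(X >= a) <= E[X]/a
P(X >= 59) <= 30/59

30/59


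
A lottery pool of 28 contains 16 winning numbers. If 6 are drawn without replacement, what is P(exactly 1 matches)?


P(X=1) = C(16,1)*C(12,5) / C(28,6)
= 16*792 / 376740
= 12672/376740 = 352/10465

352/10465


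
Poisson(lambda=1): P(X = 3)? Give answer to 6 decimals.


P(X=3) = e^(-1) * 1^3 / 3!
≈ 0.3678794412 * 1 / 6
≈ 0.061313

0.061313


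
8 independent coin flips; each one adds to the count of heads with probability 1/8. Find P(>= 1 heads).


P(at least one) = 1 - P(none)
P(none) = (1 - 1/8)^8 = (7/8)^8 = 5764801/16777216
P(at least one) = 1 - 5764801/16777216 = 11012415/16777216

11012415/16777216


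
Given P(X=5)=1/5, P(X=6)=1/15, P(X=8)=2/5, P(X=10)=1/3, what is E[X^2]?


E[X^2] = sum(g(x)*P(x))
= 25*1/5 + 36*1/15 + 64*2/5 + 100*1/3
= 199/3

199/3


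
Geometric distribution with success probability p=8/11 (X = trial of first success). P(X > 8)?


P(X > 8) = P(first 8 trials all fail) = (1-p)^8 = (3/11)^8 = 6561/214358881

6561/214358881


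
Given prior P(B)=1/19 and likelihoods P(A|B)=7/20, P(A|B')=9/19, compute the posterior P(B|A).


P(A) = P(A|B)P(B) + P(A|B')P(B') = 7/20*1/19 + 9/19*18/19 = 3373/7220
P(B|A) = P(A|B)P(B)/P(A) = (7/380)/(3373/7220) = 133/3373

133/3373


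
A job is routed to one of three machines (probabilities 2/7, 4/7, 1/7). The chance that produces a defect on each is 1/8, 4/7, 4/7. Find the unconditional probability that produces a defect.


P(A) = P(A|B1)P(B1) + P(A|B2)P(B2) + P(A|B3)P(B3)
= 1/8*2/7 + 4/7*4/7 + 4/7*1/7
= 1/28 + 16/49 + 4/49 = 87/196

87/196


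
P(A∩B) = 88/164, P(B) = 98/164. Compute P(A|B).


P(A|B) = P(A∩B)/P(B) = (88/164)/(98/164) = 88/98 = 44/49

44/49


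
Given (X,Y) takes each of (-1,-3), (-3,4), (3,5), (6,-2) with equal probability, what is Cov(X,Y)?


E[X]=5/4, E[Y]=1, E[XY]=-3/2
Cov(X,Y) = E[XY] - E[X]E[Y] = -3/2 - 5/4*1 = -11/4

-11/4


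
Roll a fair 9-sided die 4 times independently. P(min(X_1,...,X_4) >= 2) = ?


P(min >= 2) = P(all X_i >= 2) = (P(X_1 >= 2))^4
= (8/9)^4 = 4096/6561

4096/6561


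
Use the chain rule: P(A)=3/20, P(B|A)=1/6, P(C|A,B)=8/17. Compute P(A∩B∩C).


P(A∩B∩C) = P(A) * P(B|A) * P(C|A∩B)
= 3/20 * 1/6 * 8/17
= 1/40 * 8/17 = 1/85

1/85


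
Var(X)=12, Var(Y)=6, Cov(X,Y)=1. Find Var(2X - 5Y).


Var(2X - 5Y) = 2^2*Var(X) + (-5)^2*Var(Y) + 2*2*(-5)*Cov(X,Y)
= 4*12 + 25*6 - 20*1
= 48 + 150 - 20 = 178

178


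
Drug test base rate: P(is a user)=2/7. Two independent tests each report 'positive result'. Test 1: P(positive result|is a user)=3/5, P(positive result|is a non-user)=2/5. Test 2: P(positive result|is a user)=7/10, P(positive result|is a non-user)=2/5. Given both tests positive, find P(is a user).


After test 1: P(+) = 3/5*2/7 + 2/5*5/7 = 16/35
P(B|+) = (6/35)/(16/35) = 3/8
After test 2 (use post1 as new prior): P(+) = 7/10*3/8 + 2/5*5/8 = 41/80
P(B|+,+) = (21/80)/(41/80) = 21/41

21/41


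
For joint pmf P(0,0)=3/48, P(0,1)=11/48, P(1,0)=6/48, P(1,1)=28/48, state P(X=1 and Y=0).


Read from table: P(X=1, Y=0) = 6/48 = 1/8

1/8


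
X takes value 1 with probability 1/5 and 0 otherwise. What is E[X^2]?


For Bernoulli: X in {0,1}
E[X^2] = 0^2*(1-1/5) + 1^2*1/5 = 1/5

1/5


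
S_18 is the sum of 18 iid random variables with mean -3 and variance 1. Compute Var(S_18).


By independence, Var(S_n) = n*Var(X_1) = 18*1 = 18

18


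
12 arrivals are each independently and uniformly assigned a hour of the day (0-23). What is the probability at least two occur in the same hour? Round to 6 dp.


P(all different) = prod((24-i)/24 for i=0..11) = 0.035468
P(at least one match) = 1 - 0.035468 = 0.964532

0.964532


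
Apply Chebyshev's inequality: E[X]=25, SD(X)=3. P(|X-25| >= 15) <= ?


k = 15/3 = 5
Chebyshev: P(|X-mu| >= k*sigma) <= 1/k^2 = 1/5^2 = 1/25

1/25


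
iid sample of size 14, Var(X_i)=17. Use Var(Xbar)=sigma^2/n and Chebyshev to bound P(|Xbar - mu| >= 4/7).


Var(Xbar) = Var(X)/n = 17/14
Chebyshev: P(|Xbar-mu| >= 4/7) <= Var(Xbar)/(4/7)^2 = (17/14)/(16/49) = 119/32
Bound exceeds 1, so trivial bound: 1

1


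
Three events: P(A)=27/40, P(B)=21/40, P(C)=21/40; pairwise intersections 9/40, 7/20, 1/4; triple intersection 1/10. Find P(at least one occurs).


P(A∪B∪C) = P(A)+P(B)+P(C) - P(AB)-P(AC)-P(BC) + P(ABC)
= 27/40+21/40+21/40 - 9/40-7/20-1/4 + 1/10
= 1

1


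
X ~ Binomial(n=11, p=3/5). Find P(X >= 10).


P(X>=10) = P(X=10) + P(X=11)
= 1299078/48828125 + 177147/48828125
= 59049/1953125

59049/1953125


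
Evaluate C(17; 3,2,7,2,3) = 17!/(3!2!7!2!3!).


17! = 355687428096000
Denominator: 3!=6 * 2!=2 * 7!=5040 * 2!=2 * 3!=6
Coefficient = 355687428096000 / 725760 = 490089600

490089600


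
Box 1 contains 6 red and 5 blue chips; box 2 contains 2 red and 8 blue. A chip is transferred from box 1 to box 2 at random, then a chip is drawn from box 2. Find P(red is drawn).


P(transfer red) = 6/11; P(transfer blue) = 5/11
If red transferred: Urn II has 3 red of 11, so P(red|red moved) = 3/11
If blue transferred: Urn II has 2 red of 11, so P(red|blue moved) = 2/11
By total probability: P(red) = 6/11*3/11 + 5/11*2/11 = 28/121

28/121


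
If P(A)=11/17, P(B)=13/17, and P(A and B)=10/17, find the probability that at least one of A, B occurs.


P(A∪B) = P(A) + P(B) - P(A∩B)
= 11/17 + 13/17 - 10/17 = 14/17

14/17


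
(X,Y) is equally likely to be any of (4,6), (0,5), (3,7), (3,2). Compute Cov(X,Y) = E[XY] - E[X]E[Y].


E[X]=5/2, E[Y]=5, E[XY]=51/4
Cov(X,Y) = E[XY] - E[X]E[Y] = 51/4 - 5/2*5 = 1/4

1/4


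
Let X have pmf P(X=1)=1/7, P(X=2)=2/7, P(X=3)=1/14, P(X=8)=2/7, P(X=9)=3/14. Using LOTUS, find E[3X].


E[3X] = sum(g(x)*P(x))
= 3*1/7 + 6*2/7 + 9*1/14 + 24*2/7 + 27*3/14
= 108/7

108/7


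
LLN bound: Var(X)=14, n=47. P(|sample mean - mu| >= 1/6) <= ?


Var(Xbar) = Var(X)/n = 14/47
Chebyshev: P(|Xbar-mu| >= 1/6) <= Var(Xbar)/(1/6)^2 = (14/47)/(1/36) = 504/47
Bound exceeds 1, so trivial bound: 1

1


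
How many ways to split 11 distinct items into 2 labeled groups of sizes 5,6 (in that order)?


11! = 39916800
Denominator: 5!=120 * 6!=720
Coefficient = 39916800 / 86400 = 462

462


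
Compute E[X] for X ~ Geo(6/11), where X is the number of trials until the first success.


For geometric (trials until first success), E[X] = 1/p = 1/(6/11) = 11/6

11/6


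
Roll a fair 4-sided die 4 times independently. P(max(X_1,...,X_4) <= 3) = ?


P(max <= 3) = P(all X_i <= 3) = (P(X_1 <= 3))^4
= (3/4)^4 = 81/256

81/256


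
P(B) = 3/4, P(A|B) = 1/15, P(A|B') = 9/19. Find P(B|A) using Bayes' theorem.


P(A) = P(A|B)P(B) + P(A|B')P(B') = 1/15*3/4 + 9/19*1/4 = 16/95
P(B|A) = P(A|B)P(B)/P(A) = (1/20)/(16/95) = 19/64

19/64


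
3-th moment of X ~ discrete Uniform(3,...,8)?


E[X^3] = (1/6) * sum(x^3 for x=3..8)
= 1287/6 = 429/2

429/2


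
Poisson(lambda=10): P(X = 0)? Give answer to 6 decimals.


P(X=0) = e^(-10) * 10^0 / 0!
≈ 0.00004539992976 * 1 / 1
≈ 0.000045

0.000045


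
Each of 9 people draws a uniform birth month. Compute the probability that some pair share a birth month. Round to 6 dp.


P(all different) = prod((12-i)/12 for i=0..8) = 0.015472
P(at least one match) = 1 - 0.015472 = 0.984528

0.984528


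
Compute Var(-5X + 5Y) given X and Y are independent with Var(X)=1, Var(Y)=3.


Independence => Cov(X,Y)=0
Var(-5X + 5Y) = (-5)^2*Var(X) + 5^2*Var(Y)
= 25*1 + 25*3 = 100

100


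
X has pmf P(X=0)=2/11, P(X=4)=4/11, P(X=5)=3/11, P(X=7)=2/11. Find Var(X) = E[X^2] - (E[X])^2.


E[X] = 45/11, E[X^2] = 237/11
Var(X) = E[X^2] - (E[X])^2 = 237/11 - (45/11)^2 = 582/121

582/121


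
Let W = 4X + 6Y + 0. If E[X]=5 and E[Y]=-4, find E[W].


E[4X + 6Y + 0] = 4*E[X] + 6*E[Y] + 0
= (4)*(5) + (6)*(-4) + (0)
= 20 - 24 + 0 = -4

-4


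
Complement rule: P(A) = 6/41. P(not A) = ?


P(A') = 1 - P(A) = 1 - 6/41 = 35/41

35/41


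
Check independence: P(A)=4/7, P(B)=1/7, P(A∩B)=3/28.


P(A)*P(B) = 4/7*1/7 = 4/49
P(A∩B) = 3/28 != 4/49, so not independent

No, A and B are not independent


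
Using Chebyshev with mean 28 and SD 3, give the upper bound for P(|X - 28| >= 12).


k = 12/3 = 4
Chebyshev: P(|X-mu| >= k*sigma) <= 1/k^2 = 1/4^2 = 1/16

1/16


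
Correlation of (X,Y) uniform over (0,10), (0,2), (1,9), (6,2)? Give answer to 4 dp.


Cov(X,Y) = -4.8125, Var(X) = 6.1875, Var(Y) = 14.1875
rho = Cov/(sqrt(VarX)*sqrt(VarY)) = -0.5136

-0.5136


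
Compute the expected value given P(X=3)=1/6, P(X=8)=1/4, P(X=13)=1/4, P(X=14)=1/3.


E[X] = sum(x * P(x))
= 3*1/6 + 8*1/4 + 13*1/4 + 14*1/3
= 125/12

125/12


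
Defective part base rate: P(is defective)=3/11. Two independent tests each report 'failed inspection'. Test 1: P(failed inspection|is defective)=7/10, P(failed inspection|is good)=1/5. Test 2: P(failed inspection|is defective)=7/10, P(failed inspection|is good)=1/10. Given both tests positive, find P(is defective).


After test 1: P(+) = 7/10*3/11 + 1/5*8/11 = 37/110
P(B|+) = (21/110)/(37/110) = 21/37
After test 2 (use post1 as new prior): P(+) = 7/10*21/37 + 1/10*16/37 = 163/370
P(B|+,+) = (147/370)/(163/370) = 147/163

147/163


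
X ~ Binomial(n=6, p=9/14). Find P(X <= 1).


P(X<=1) = P(X=0) + P(X=1)
= 15625/7529536 + 84375/3764768
= 184375/7529536

184375/7529536


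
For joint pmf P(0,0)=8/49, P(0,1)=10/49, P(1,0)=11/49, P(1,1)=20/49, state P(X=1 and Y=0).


Read from table: P(X=1, Y=0) = 11/49

11/49


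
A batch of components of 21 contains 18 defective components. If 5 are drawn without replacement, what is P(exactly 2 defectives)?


P(X=2) = C(18,2)*C(3,3) / C(21,5)
= 153*1 / 20349
= 153/20349 = 1/133

1/133


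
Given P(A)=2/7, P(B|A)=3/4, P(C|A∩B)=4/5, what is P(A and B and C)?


P(A∩B∩C) = P(A) * P(B|A) * P(C|A∩B)
= 2/7 * 3/4 * 4/5
= 3/14 * 4/5 = 6/35

6/35


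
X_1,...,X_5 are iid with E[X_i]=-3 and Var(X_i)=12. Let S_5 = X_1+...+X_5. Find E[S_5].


E[S_n] = n*E[X_1] = 5*-3 = -15

-15


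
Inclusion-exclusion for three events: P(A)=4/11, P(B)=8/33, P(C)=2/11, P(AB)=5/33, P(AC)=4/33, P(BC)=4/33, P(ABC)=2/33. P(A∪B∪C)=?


P(A∪B∪C) = P(A)+P(B)+P(C) - P(AB)-P(AC)-P(BC) + P(ABC)
= 4/11+8/33+2/11 - 5/33-4/33-4/33 + 2/33
= 5/11

5/11


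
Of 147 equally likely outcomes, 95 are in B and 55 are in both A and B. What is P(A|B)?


P(A|B) = P(A∩B)/P(B) = (55/147)/(95/147) = 55/95 = 11/19

11/19


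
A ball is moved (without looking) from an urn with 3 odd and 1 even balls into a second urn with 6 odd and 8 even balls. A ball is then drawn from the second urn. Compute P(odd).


P(transfer odd) = 3/4; P(transfer even) = 1/4
If odd transferred: Urn II has 7 odd of 15, so P(odd|odd moved) = 7/15
If even transferred: Urn II has 6 odd of 15, so P(odd|even moved) = 2/5
By total probability: P(odd) = 3/4*7/15 + 1/4*2/5 = 9/20

9/20


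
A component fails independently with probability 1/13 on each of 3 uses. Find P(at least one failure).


P(at least one) = 1 - P(none)
P(none) = (1 - 1/13)^3 = (12/13)^3 = 1728/2197
P(at least one) = 1 - 1728/2197 = 469/2197

469/2197


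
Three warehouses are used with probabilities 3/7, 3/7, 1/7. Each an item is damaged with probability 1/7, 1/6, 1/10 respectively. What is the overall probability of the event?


P(A) = P(A|B1)P(B1) + P(A|B2)P(B2) + P(A|B3)P(B3)
= 1/7*3/7 + 1/6*3/7 + 1/10*1/7
= 3/49 + 1/14 + 1/70 = 36/245

36/245


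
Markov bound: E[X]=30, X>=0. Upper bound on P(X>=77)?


Markov: P(X >= a) <= E[X]/a
P(X >= 77) <= 30/77

30/77


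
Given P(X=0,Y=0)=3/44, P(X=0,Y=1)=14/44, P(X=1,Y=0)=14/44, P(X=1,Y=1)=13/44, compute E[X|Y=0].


P(Y=0) = 17/44
E[X|Y=0] = (0*3 + 1*14)/17 = 14/17

14/17


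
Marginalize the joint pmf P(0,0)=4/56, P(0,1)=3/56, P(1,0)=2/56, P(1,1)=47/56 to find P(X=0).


P(X=0) = P(0,0)+P(0,1) = 4/56 + 3/56 = 7/56 = 1/8

1/8


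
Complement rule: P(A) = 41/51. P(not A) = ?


P(A') = 1 - P(A) = 1 - 41/51 = 10/51

10/51


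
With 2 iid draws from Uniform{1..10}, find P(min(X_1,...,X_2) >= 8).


P(min >= 8) = P(all X_i >= 8) = (P(X_1 >= 8))^2
= (3/10)^2 = 9/100

9/100


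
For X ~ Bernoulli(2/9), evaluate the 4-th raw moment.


For Bernoulli: X in {0,1}
E[X^4] = 0^4*(1-2/9) + 1^4*2/9 = 2/9

2/9


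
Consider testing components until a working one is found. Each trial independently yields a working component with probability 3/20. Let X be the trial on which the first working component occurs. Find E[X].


For geometric (trials until first success), E[X] = 1/p = 1/(3/20) = 20/3

20/3


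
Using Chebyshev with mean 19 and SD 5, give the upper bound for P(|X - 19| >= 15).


k = 15/5 = 3
Chebyshev: P(|X-mu| >= k*sigma) <= 1/k^2 = 1/3^2 = 1/9

1/9


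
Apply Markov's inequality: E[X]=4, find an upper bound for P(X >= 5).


Markov: P(X >= a) <= E[X]/a
P(X >= 5) <= 4/5

4/5


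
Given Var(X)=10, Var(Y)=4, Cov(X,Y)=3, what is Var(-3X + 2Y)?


Var(-3X + 2Y) = (-3)^2*Var(X) + 2^2*Var(Y) + 2*(-3)*2*Cov(X,Y)
= 9*10 + 4*4 - 12*3
= 90 + 16 - 36 = 70

70


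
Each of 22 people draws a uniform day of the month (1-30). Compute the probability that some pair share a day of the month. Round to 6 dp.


P(all different) = prod((30-i)/30 for i=0..21) = 0.000021
P(at least one match) = 1 - 0.000021 = 0.999979

0.999979


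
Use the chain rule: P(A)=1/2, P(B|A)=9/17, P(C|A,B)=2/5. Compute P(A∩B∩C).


P(A∩B∩C) = P(A) * P(B|A) * P(C|A∩B)
= 1/2 * 9/17 * 2/5
= 9/34 * 2/5 = 9/85

9/85


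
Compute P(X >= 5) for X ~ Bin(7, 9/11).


P(X>=5) = P(X=5) + P(X=6) + P(X=7)
= 4960116/19487171 + 7440174/19487171 + 4782969/19487171
= 17183259/19487171

17183259/19487171


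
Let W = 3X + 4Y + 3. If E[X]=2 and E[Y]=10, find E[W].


E[3X + 4Y + 3] = 3*E[X] + 4*E[Y] + 3
= (3)*(2) + (4)*(10) + (3)
= 6 + 40 + 3 = 49

49


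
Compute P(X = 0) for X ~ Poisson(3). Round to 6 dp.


P(X=0) = e^(-3) * 3^0 / 0!
≈ 0.04978706837 * 1 / 1
≈ 0.049787

0.049787


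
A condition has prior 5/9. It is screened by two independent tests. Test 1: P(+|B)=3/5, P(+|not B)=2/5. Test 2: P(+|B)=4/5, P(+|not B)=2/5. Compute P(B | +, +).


After test 1: P(+) = 3/5*5/9 + 2/5*4/9 = 23/45
P(B|+) = (1/3)/(23/45) = 15/23
After test 2 (use post1 as new prior): P(+) = 4/5*15/23 + 2/5*8/23 = 76/115
P(B|+,+) = (12/23)/(76/115) = 15/19

15/19


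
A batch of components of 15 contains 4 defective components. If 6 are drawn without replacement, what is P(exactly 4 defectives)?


P(X=4) = C(4,4)*C(11,2) / C(15,6)
= 1*55 / 5005
= 55/5005 = 1/91

1/91


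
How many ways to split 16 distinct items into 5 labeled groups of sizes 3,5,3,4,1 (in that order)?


16! = 20922789888000
Denominator: 3!=6 * 5!=120 * 3!=6 * 4!=24 * 1!=1
Coefficient = 20922789888000 / 103680 = 201801600

201801600


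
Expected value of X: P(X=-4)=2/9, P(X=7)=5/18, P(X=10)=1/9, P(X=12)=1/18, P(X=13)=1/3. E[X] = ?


E[X] = sum(x * P(x))
= -4*2/9 + 7*5/18 + 10*1/9 + 12*1/18 + 13*1/3
= 43/6

43/6


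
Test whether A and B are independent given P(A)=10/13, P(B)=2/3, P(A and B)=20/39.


P(A)*P(B) = 10/13*2/3 = 20/39
P(A∩B) = 20/39, which equals P(A)P(B), so independent

Yes, A and B are independent


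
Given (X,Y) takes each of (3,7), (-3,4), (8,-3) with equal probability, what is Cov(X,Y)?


E[X]=8/3, E[Y]=8/3, E[XY]=-5
Cov(X,Y) = E[XY] - E[X]E[Y] = -5 - 8/3*8/3 = -109/9

-109/9


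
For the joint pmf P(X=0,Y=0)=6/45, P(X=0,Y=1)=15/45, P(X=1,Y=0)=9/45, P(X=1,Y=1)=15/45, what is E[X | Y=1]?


P(Y=1) = 30/45
E[X|Y=1] = (0*15 + 1*15)/30 = 15/30 = 1/2

1/2


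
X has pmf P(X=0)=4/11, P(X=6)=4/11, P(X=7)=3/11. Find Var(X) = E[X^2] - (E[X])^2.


E[X] = 45/11, E[X^2] = 291/11
Var(X) = E[X^2] - (E[X])^2 = 291/11 - (45/11)^2 = 1176/121

1176/121


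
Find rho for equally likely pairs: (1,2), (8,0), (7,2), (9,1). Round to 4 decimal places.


Cov(X,Y) = -1.5625, Var(X) = 9.6875, Var(Y) = 0.6875
rho = Cov/(sqrt(VarX)*sqrt(VarY)) = -0.6054

-0.6054


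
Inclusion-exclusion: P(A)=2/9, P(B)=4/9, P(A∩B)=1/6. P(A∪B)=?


P(A∪B) = P(A) + P(B) - P(A∩B)
= 2/9 + 4/9 - 1/6 = 1/2

1/2


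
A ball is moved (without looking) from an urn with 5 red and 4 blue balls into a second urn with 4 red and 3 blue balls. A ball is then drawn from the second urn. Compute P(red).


P(transfer red) = 5/9; P(transfer blue) = 4/9
If red transferred: Urn II has 5 red of 8, so P(red|red moved) = 5/8
If blue transferred: Urn II has 4 red of 8, so P(red|blue moved) = 1/2
By total probability: P(red) = 5/9*5/8 + 4/9*1/2 = 41/72

41/72


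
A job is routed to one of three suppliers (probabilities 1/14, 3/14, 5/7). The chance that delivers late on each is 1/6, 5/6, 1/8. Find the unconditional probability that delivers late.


P(A) = P(A|B1)P(B1) + P(A|B2)P(B2) + P(A|B3)P(B3)
= 1/6*1/14 + 5/6*3/14 + 1/8*5/7
= 1/84 + 5/28 + 5/56 = 47/168

47/168


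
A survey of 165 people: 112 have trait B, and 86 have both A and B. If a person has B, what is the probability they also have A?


P(A|B) = P(A∩B)/P(B) = (86/165)/(112/165) = 86/112 = 43/56

43/56


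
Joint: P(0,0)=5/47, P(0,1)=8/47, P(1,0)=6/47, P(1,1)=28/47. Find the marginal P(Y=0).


P(Y=0) = P(0,0)+P(1,0) = 5/47 + 6/47 = 11/47

11/47


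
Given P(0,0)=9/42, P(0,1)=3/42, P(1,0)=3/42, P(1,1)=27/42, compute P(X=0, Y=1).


Read from table: P(X=0, Y=1) = 3/42 = 1/14

1/14


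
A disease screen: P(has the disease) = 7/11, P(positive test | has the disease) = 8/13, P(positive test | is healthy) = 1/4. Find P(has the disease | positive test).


P(A) = P(A|B)P(B) + P(A|B')P(B') = 8/13*7/11 + 1/4*4/11 = 69/143
P(B|A) = P(A|B)P(B)/P(A) = (56/143)/(69/143) = 56/69

56/69


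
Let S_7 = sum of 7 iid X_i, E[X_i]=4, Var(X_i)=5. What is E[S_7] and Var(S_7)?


E[S_n] = n*mu = 7*4 = 28
Var(S_n) = n*sigma^2 = 7*5 = 35

E[S_7]=28, Var(S_7)=35


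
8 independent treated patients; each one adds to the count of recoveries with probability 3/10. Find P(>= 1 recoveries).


P(at least one) = 1 - P(none)
P(none) = (1 - 3/10)^8 = (7/10)^8 = 5764801/100000000
P(at least one) = 1 - 5764801/100000000 = 94235199/100000000

94235199/100000000


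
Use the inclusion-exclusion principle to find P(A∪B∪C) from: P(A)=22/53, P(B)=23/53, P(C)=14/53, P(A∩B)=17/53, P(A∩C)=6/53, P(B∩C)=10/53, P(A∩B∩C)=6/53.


P(A∪B∪C) = P(A)+P(B)+P(C) - P(AB)-P(AC)-P(BC) + P(ABC)
= 22/53+23/53+14/53 - 17/53-6/53-10/53 + 6/53
= 32/53

32/53


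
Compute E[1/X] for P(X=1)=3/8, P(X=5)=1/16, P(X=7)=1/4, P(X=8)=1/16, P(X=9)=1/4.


E[1/X] = sum(g(x)*P(x))
= 1*3/8 + 1/5*1/16 + 1/7*1/4 + 1/8*1/16 + 1/9*1/4
= 18499/40320

18499/40320


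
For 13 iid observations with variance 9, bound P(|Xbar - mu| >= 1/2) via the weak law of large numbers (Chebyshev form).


Var(Xbar) = Var(X)/n = 9/13
Chebyshev: P(|Xbar-mu| >= 1/2) <= Var(Xbar)/(1/2)^2 = (9/13)/(1/4) = 36/13
Bound exceeds 1, so trivial bound: 1

1


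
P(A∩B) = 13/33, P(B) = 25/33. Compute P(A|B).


P(A|B) = P(A∩B)/P(B) = (13/33)/(25/33) = 13/25

13/25


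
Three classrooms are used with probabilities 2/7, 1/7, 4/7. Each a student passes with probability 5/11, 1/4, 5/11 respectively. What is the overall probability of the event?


P(A) = P(A|B1)P(B1) + P(A|B2)P(B2) + P(A|B3)P(B3)
= 5/11*2/7 + 1/4*1/7 + 5/11*4/7
= 10/77 + 1/28 + 20/77 = 131/308

131/308


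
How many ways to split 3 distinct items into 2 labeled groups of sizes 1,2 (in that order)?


3! = 6
Denominator: 1!=1 * 2!=2
Coefficient = 6 / 2 = 3

3


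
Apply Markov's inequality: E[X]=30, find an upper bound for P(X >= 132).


Markov: P(X >= a) <= E[X]/a
P(X >= 132) <= 30/132 = 5/22

5/22


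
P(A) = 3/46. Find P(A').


P(A') = 1 - P(A) = 1 - 3/46 = 43/46

43/46


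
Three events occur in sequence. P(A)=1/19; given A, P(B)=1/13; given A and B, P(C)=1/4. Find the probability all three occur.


P(A∩B∩C) = P(A) * P(B|A) * P(C|A∩B)
= 1/19 * 1/13 * 1/4
= 1/247 * 1/4 = 1/988

1/988


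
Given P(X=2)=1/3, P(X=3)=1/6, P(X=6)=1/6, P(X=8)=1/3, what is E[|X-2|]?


E[|X-2|] = sum(g(x)*P(x))
= 0*1/3 + 1*1/6 + 4*1/6 + 6*1/3
= 17/6

17/6


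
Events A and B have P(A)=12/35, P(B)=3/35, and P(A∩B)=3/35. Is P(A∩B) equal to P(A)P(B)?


P(A)*P(B) = 12/35*3/35 = 36/1225
P(A∩B) = 3/35 != 36/1225, so not independent

No, A and B are not independent


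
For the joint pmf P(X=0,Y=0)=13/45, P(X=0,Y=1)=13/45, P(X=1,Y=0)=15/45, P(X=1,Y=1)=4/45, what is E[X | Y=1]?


P(Y=1) = 17/45
E[X|Y=1] = (0*13 + 1*4)/17 = 4/17

4/17


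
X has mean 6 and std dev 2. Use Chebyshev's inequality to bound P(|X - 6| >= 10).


k = 10/2 = 5
Chebyshev: P(|X-mu| >= k*sigma) <= 1/k^2 = 1/5^2 = 1/25

1/25


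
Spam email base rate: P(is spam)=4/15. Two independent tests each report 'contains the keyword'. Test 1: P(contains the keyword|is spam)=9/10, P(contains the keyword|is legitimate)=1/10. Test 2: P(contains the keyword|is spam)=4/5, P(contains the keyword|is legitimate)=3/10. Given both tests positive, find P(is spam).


After test 1: P(+) = 9/10*4/15 + 1/10*11/15 = 47/150
P(B|+) = (6/25)/(47/150) = 36/47
After test 2 (use post1 as new prior): P(+) = 4/5*36/47 + 3/10*11/47 = 321/470
P(B|+,+) = (144/235)/(321/470) = 96/107

96/107


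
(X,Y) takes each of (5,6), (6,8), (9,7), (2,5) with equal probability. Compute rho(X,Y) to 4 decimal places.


Cov(X,Y) = 2.0000, Var(X) = 6.2500, Var(Y) = 1.2500
rho = Cov/(sqrt(VarX)*sqrt(VarY)) = 0.7155

0.7155


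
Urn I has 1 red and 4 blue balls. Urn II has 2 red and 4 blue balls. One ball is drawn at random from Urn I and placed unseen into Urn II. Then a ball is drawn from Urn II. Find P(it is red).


P(transfer red) = 1/5; P(transfer blue) = 4/5
If red transferred: Urn II has 3 red of 7, so P(red|red moved) = 3/7
If blue transferred: Urn II has 2 red of 7, so P(red|blue moved) = 2/7
By total probability: P(red) = 1/5*3/7 + 4/5*2/7 = 11/35

11/35
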